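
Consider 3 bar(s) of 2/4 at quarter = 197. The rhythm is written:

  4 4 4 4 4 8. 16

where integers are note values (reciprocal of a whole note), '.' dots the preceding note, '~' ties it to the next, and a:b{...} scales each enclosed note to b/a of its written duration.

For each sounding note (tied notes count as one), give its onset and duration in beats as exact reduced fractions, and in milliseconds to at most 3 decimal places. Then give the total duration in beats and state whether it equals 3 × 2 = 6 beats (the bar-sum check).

1) 0.0ms=0b +304.569ms=1b
2) 304.569ms=1b +304.569ms=1b
3) 609.137ms=2b +304.569ms=1b
4) 913.706ms=3b +304.569ms=1b
5) 1218.274ms=4b +304.569ms=1b
6) 1522.843ms=5b +228.426ms=3/4b
7) 1751.269ms=23/4b +76.142ms=1/4b
Σ=6b of 6 (197bpm 2/4) — PASS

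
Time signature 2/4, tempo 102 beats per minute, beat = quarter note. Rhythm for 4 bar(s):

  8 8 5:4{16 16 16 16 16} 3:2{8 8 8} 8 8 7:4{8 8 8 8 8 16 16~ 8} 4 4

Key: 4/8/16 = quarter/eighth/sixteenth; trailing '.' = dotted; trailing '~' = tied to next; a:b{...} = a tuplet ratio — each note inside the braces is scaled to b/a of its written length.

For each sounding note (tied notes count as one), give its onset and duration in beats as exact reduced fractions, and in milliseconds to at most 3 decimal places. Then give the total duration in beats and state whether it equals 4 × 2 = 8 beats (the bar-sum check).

1) 0.0ms=0b +294.118ms=1/2b
2) 294.118ms=1/2b +294.118ms=1/2b
3) 588.235ms=1b +117.647ms=1/5b
4) 705.882ms=6/5b +117.647ms=1/5b
5) 823.529ms=7/5b +117.647ms=1/5b
6) 941.176ms=8/5b +117.647ms=1/5b
7) 1058.824ms=9/5b +117.647ms=1/5b
8) 1176.471ms=2b +196.078ms=1/3b
9) 1372.549ms=7/3b +196.078ms=1/3b
10) 1568.627ms=8/3b +196.078ms=1/3b
11) 1764.706ms=3b +294.118ms=1/2b
12) 2058.824ms=7/2b +294.118ms=1/2b
13) 2352.941ms=4b +168.067ms=2/7b
14) 2521.008ms=30/7b +168.067ms=2/7b
15) 2689.076ms=32/7b +168.067ms=2/7b
16) 2857.143ms=34/7b +168.067ms=2/7b
17) 3025.21ms=36/7b +168.067ms=2/7b
18) 3193.277ms=38/7b +84.034ms=1/7b
19) 3277.311ms=39/7b +252.101ms=3/7b
20) 3529.412ms=6b +588.235ms=1b
21) 4117.647ms=7b +588.235ms=1b
Σ=8b of 8 (102bpm 2/4) — PASS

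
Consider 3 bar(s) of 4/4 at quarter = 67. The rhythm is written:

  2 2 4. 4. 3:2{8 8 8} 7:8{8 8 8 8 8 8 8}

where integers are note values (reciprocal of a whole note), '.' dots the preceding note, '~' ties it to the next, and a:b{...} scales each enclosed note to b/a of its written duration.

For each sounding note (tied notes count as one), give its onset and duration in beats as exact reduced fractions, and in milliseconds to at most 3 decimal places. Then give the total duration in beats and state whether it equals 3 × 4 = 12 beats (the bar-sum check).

1) 0.0ms=0b +1791.045ms=2b
2) 1791.045ms=2b +1791.045ms=2b
3) 3582.09ms=4b +1343.284ms=3/2b
4) 4925.373ms=11/2b +1343.284ms=3/2b
5) 6268.657ms=7b +298.507ms=1/3b
6) 6567.164ms=22/3b +298.507ms=1/3b
7) 6865.672ms=23/3b +298.507ms=1/3b
8) 7164.179ms=8b +511.727ms=4/7b
9) 7675.906ms=60/7b +511.727ms=4/7b
10) 8187.633ms=64/7b +511.727ms=4/7b
11) 8699.36ms=68/7b +511.727ms=4/7b
12) 9211.087ms=72/7b +511.727ms=4/7b
13) 9722.814ms=76/7b +511.727ms=4/7b
14) 10234.542ms=80/7b +511.727ms=4/7b
Σ=12b of 12 (67bpm 4/4) — PASS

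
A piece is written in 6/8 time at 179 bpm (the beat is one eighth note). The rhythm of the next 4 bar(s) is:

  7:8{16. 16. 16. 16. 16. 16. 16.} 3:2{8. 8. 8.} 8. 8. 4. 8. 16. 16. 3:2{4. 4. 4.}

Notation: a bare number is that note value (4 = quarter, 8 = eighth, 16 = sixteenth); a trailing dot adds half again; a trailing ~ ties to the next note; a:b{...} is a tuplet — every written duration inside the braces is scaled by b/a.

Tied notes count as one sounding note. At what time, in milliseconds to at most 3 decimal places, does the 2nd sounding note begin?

1. 0.0ms @ 0 + 287.31ms (6/7)
2. 287.31ms @ 6/7 + 287.31ms (6/7)
3. 574.621ms @ 12/7 + 287.31ms (6/7)
4. 861.931ms @ 18/7 + 287.31ms (6/7)
5. 1149.242ms @ 24/7 + 287.31ms (6/7)
6. 1436.552ms @ 30/7 + 287.31ms (6/7)
7. 1723.863ms @ 36/7 + 287.31ms (6/7)
8. 2011.173ms @ 6 + 335.196ms (1)
9. 2346.369ms @ 7 + 335.196ms (1)
10. 2681.564ms @ 8 + 335.196ms (1)
11. 3016.76ms @ 9 + 502.793ms (3/2)
12. 3519.553ms @ 21/2 + 502.793ms (3/2)
13. 4022.346ms @ 12 + 1005.587ms (3)
14. 5027.933ms @ 15 + 502.793ms (3/2)
15. 5530.726ms @ 33/2 + 251.397ms (3/4)
16. 5782.123ms @ 69/4 + 251.397ms (3/4)
17. 6033.52ms @ 18 + 670.391ms (2)
18. 6703.911ms @ 20 + 670.391ms (2)
19. 7374.302ms @ 22 + 670.391ms (2)

note 2 onset = 6/7b = 287.31ms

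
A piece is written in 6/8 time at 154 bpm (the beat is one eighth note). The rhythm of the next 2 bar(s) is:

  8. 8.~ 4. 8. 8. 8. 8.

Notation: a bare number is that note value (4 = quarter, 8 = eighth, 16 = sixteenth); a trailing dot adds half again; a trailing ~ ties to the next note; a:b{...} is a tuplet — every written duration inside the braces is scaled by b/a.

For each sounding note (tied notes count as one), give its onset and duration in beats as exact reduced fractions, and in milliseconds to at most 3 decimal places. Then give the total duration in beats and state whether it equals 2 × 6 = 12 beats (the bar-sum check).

1) 0.0ms=0b +584.416ms=3/2b
2) 584.416ms=3/2b +1753.247ms=9/2b
3) 2337.662ms=6b +584.416ms=3/2b
4) 2922.078ms=15/2b +584.416ms=3/2b
5) 3506.494ms=9b +584.416ms=3/2b
6) 4090.909ms=21/2b +584.416ms=3/2b
Σ=12b of 12 (154bpm 6/8) — PASS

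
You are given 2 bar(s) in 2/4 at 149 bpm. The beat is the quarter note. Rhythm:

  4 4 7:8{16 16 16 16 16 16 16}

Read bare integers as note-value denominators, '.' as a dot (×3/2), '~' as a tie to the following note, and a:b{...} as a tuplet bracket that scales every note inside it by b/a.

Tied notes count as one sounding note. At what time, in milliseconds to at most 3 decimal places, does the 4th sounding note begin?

note 4 onset = 16/7b = 920.422ms

1. 0.0ms @ 0 + 402.685ms (1)
2. 402.685ms @ 1 + 402.685ms (1)
3. 805.369ms @ 2 + 115.053ms (2/7)
4. 920.422ms @ 16/7 + 115.053ms (2/7)
5. 1035.475ms @ 18/7 + 115.053ms (2/7)
6. 1150.527ms @ 20/7 + 115.053ms (2/7)
7. 1265.58ms @ 22/7 + 115.053ms (2/7)
8. 1380.633ms @ 24/7 + 115.053ms (2/7)
9. 1495.686ms @ 26/7 + 115.053ms (2/7)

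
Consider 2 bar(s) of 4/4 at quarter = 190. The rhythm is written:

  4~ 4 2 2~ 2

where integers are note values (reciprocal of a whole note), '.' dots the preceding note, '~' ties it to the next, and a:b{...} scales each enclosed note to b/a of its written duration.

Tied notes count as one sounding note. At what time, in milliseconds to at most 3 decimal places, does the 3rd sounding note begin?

1. 0.0ms @ 0 + 631.579ms (2)
2. 631.579ms @ 2 + 631.579ms (2)
3. 1263.158ms @ 4 + 1263.158ms (4)

note 3 onset = 4b = 1263.158ms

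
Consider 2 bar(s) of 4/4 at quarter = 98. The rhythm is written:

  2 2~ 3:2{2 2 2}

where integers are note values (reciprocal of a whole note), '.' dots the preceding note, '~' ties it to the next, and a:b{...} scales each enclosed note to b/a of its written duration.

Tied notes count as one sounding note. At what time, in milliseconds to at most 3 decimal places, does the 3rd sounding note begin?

1. 0.0ms @ 0 + 1224.49ms (2)
2. 1224.49ms @ 2 + 2040.816ms (10/3)
3. 3265.306ms @ 16/3 + 816.327ms (4/3)
4. 4081.633ms @ 20/3 + 816.327ms (4/3)

note 3 onset = 16/3b = 3265.306ms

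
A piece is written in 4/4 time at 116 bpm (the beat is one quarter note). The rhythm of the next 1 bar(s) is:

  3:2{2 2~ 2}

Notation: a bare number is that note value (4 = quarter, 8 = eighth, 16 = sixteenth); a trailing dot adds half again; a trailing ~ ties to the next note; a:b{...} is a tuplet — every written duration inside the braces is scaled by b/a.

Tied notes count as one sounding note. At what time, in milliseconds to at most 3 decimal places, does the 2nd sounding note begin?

note 2 onset = 4/3b = 689.655ms

1. 0.0ms @ 0 + 689.655ms (4/3)
2. 689.655ms @ 4/3 + 1379.31ms (8/3)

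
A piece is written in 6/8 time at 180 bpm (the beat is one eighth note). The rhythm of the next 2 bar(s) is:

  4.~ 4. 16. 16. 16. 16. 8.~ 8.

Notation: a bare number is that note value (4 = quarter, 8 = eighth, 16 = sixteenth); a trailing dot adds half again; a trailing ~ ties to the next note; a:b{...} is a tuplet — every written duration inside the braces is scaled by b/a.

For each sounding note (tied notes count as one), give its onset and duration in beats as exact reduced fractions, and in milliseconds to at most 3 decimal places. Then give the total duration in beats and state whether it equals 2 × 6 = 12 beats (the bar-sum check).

1) 0.0ms=0b +2000.0ms=6b
2) 2000.0ms=6b +250.0ms=3/4b
3) 2250.0ms=27/4b +250.0ms=3/4b
4) 2500.0ms=15/2b +250.0ms=3/4b
5) 2750.0ms=33/4b +250.0ms=3/4b
6) 3000.0ms=9b +1000.0ms=3b
Σ=12b of 12 (180bpm 6/8) — PASS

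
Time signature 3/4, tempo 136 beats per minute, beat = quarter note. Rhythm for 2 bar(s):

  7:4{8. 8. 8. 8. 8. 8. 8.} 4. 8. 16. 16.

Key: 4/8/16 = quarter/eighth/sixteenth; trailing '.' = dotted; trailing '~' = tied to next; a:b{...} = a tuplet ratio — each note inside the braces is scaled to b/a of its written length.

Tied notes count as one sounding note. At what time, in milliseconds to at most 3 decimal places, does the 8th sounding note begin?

note 8 onset = 3b = 1323.529ms

1. 0.0ms @ 0 + 189.076ms (3/7)
2. 189.076ms @ 3/7 + 189.076ms (3/7)
3. 378.151ms @ 6/7 + 189.076ms (3/7)
4. 567.227ms @ 9/7 + 189.076ms (3/7)
5. 756.303ms @ 12/7 + 189.076ms (3/7)
6. 945.378ms @ 15/7 + 189.076ms (3/7)
7. 1134.454ms @ 18/7 + 189.076ms (3/7)
8. 1323.529ms @ 3 + 661.765ms (3/2)
9. 1985.294ms @ 9/2 + 330.882ms (3/4)
10. 2316.176ms @ 21/4 + 165.441ms (3/8)
11. 2481.618ms @ 45/8 + 165.441ms (3/8)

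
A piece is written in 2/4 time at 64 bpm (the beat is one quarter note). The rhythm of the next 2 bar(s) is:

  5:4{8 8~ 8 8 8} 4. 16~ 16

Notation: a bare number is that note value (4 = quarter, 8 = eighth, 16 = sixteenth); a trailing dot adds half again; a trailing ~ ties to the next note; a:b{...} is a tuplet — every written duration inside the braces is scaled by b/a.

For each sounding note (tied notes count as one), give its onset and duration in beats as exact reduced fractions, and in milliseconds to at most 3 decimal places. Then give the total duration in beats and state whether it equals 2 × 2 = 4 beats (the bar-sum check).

1) 0.0ms=0b +375.0ms=2/5b
2) 375.0ms=2/5b +750.0ms=4/5b
3) 1125.0ms=6/5b +375.0ms=2/5b
4) 1500.0ms=8/5b +375.0ms=2/5b
5) 1875.0ms=2b +1406.25ms=3/2b
6) 3281.25ms=7/2b +468.75ms=1/2b
Σ=4b of 4 (64bpm 2/4) — PASS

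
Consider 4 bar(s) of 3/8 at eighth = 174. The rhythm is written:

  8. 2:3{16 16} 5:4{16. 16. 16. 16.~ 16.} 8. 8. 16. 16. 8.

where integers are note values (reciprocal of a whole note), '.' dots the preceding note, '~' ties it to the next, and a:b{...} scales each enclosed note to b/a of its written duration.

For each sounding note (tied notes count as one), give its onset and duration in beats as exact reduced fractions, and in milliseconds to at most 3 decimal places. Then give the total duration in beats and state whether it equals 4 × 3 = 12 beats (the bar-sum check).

1) 0.0ms=0b +517.241ms=3/2b
2) 517.241ms=3/2b +258.621ms=3/4b
3) 775.862ms=9/4b +258.621ms=3/4b
4) 1034.483ms=3b +206.897ms=3/5b
5) 1241.379ms=18/5b +206.897ms=3/5b
6) 1448.276ms=21/5b +206.897ms=3/5b
7) 1655.172ms=24/5b +413.793ms=6/5b
8) 2068.966ms=6b +517.241ms=3/2b
9) 2586.207ms=15/2b +517.241ms=3/2b
10) 3103.448ms=9b +258.621ms=3/4b
11) 3362.069ms=39/4b +258.621ms=3/4b
12) 3620.69ms=21/2b +517.241ms=3/2b
Σ=12b of 12 (174bpm 3/8) — PASS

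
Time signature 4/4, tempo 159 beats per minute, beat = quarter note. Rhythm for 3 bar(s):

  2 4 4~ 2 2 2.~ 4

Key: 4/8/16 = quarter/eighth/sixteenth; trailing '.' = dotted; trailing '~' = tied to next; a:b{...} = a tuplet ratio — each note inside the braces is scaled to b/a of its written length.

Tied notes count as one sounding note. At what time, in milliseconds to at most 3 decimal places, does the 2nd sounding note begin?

note 2 onset = 2b = 754.717ms

1. 0.0ms @ 0 + 754.717ms (2)
2. 754.717ms @ 2 + 377.358ms (1)
3. 1132.075ms @ 3 + 1132.075ms (3)
4. 2264.151ms @ 6 + 754.717ms (2)
5. 3018.868ms @ 8 + 1509.434ms (4)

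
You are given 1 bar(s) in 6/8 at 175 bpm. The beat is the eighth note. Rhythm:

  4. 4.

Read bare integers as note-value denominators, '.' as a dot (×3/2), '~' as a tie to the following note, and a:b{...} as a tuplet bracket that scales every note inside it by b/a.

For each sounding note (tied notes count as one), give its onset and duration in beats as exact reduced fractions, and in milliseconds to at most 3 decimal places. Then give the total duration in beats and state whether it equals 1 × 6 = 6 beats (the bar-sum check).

1) 0.0ms=0b +1028.571ms=3b
2) 1028.571ms=3b +1028.571ms=3b
Σ=6b of 6 (175bpm 6/8) — PASS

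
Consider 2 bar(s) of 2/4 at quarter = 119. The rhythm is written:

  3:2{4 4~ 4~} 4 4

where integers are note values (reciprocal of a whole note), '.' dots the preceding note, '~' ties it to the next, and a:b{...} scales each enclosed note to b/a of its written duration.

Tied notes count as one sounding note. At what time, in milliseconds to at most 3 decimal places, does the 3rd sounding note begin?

note 3 onset = 3b = 1512.605ms

1. 0.0ms @ 0 + 336.134ms (2/3)
2. 336.134ms @ 2/3 + 1176.471ms (7/3)
3. 1512.605ms @ 3 + 504.202ms (1)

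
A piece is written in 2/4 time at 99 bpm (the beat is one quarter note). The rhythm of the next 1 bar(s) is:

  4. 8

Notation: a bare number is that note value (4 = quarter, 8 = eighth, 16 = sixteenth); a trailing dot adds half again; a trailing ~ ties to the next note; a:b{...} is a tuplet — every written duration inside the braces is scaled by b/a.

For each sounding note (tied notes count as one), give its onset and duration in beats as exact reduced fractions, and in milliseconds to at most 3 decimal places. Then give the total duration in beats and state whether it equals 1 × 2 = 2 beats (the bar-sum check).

1) 0.0ms=0b +909.091ms=3/2b
2) 909.091ms=3/2b +303.03ms=1/2b
Σ=2b of 2 (99bpm 2/4) — PASS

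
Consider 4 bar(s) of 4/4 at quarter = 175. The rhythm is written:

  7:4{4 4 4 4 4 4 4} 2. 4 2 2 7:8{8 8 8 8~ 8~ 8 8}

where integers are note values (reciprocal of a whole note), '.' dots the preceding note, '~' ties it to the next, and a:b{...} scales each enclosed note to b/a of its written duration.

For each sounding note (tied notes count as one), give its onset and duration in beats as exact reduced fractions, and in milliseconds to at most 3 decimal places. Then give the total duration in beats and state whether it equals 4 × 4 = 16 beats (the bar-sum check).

1) 0.0ms=0b +195.918ms=4/7b
2) 195.918ms=4/7b +195.918ms=4/7b
3) 391.837ms=8/7b +195.918ms=4/7b
4) 587.755ms=12/7b +195.918ms=4/7b
5) 783.673ms=16/7b +195.918ms=4/7b
6) 979.592ms=20/7b +195.918ms=4/7b
7) 1175.51ms=24/7b +195.918ms=4/7b
8) 1371.429ms=4b +1028.571ms=3b
9) 2400.0ms=7b +342.857ms=1b
10) 2742.857ms=8b +685.714ms=2b
11) 3428.571ms=10b +685.714ms=2b
12) 4114.286ms=12b +195.918ms=4/7b
13) 4310.204ms=88/7b +195.918ms=4/7b
14) 4506.122ms=92/7b +195.918ms=4/7b
15) 4702.041ms=96/7b +587.755ms=12/7b
16) 5289.796ms=108/7b +195.918ms=4/7b
Σ=16b of 16 (175bpm 4/4) — PASS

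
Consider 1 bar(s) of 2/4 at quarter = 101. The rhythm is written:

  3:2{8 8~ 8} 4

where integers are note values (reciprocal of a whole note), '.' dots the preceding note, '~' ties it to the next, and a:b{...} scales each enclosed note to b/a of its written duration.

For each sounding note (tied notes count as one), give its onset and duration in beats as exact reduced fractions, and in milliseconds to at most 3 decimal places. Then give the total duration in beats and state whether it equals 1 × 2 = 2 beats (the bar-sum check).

1) 0.0ms=0b +198.02ms=1/3b
2) 198.02ms=1/3b +396.04ms=2/3b
3) 594.059ms=1b +594.059ms=1b
Σ=2b of 2 (101bpm 2/4) — PASS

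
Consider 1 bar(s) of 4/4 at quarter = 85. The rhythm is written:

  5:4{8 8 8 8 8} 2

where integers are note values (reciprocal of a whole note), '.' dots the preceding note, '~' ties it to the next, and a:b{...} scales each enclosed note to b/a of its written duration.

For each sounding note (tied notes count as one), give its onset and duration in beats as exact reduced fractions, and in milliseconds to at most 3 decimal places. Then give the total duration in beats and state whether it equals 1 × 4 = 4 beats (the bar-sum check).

1) 0.0ms=0b +282.353ms=2/5b
2) 282.353ms=2/5b +282.353ms=2/5b
3) 564.706ms=4/5b +282.353ms=2/5b
4) 847.059ms=6/5b +282.353ms=2/5b
5) 1129.412ms=8/5b +282.353ms=2/5b
6) 1411.765ms=2b +1411.765ms=2b
Σ=4b of 4 (85bpm 4/4) — PASS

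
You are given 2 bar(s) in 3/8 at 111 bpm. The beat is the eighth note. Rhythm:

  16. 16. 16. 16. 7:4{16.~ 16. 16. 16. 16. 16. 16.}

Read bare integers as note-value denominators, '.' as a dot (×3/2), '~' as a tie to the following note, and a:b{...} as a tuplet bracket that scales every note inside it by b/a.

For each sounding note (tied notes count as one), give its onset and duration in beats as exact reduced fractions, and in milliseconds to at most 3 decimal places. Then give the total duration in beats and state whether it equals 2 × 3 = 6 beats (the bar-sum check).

1) 0.0ms=0b +405.405ms=3/4b
2) 405.405ms=3/4b +405.405ms=3/4b
3) 810.811ms=3/2b +405.405ms=3/4b
4) 1216.216ms=9/4b +405.405ms=3/4b
5) 1621.622ms=3b +463.32ms=6/7b
6) 2084.942ms=27/7b +231.66ms=3/7b
7) 2316.602ms=30/7b +231.66ms=3/7b
8) 2548.263ms=33/7b +231.66ms=3/7b
9) 2779.923ms=36/7b +231.66ms=3/7b
10) 3011.583ms=39/7b +231.66ms=3/7b
Σ=6b of 6 (111bpm 3/8) — PASS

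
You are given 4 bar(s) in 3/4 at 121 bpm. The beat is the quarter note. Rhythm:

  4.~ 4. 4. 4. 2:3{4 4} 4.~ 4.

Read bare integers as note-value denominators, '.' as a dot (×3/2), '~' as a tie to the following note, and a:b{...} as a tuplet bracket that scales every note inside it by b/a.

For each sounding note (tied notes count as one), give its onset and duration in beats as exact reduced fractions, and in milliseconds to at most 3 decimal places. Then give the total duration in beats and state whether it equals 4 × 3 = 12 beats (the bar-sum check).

1) 0.0ms=0b +1487.603ms=3b
2) 1487.603ms=3b +743.802ms=3/2b
3) 2231.405ms=9/2b +743.802ms=3/2b
4) 2975.207ms=6b +743.802ms=3/2b
5) 3719.008ms=15/2b +743.802ms=3/2b
6) 4462.81ms=9b +1487.603ms=3b
Σ=12b of 12 (121bpm 3/4) — PASS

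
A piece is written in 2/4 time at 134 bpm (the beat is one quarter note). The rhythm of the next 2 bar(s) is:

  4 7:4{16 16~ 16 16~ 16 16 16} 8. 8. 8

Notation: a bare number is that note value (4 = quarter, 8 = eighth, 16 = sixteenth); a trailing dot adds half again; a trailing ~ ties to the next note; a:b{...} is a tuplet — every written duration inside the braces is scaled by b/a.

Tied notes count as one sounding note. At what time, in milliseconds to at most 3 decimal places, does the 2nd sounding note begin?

1. 0.0ms @ 0 + 447.761ms (1)
2. 447.761ms @ 1 + 63.966ms (1/7)
3. 511.727ms @ 8/7 + 127.932ms (2/7)
4. 639.659ms @ 10/7 + 127.932ms (2/7)
5. 767.591ms @ 12/7 + 63.966ms (1/7)
6. 831.557ms @ 13/7 + 63.966ms (1/7)
7. 895.522ms @ 2 + 335.821ms (3/4)
8. 1231.343ms @ 11/4 + 335.821ms (3/4)
9. 1567.164ms @ 7/2 + 223.881ms (1/2)

note 2 onset = 1b = 447.761ms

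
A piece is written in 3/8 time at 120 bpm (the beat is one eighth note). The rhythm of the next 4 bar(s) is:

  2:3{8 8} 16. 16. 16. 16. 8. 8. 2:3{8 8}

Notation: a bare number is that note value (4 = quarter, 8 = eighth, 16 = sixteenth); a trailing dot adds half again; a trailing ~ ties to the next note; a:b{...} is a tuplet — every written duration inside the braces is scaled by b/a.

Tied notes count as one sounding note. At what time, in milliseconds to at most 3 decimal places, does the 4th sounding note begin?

note 4 onset = 15/4b = 1875.0ms

1. 0.0ms @ 0 + 750.0ms (3/2)
2. 750.0ms @ 3/2 + 750.0ms (3/2)
3. 1500.0ms @ 3 + 375.0ms (3/4)
4. 1875.0ms @ 15/4 + 375.0ms (3/4)
5. 2250.0ms @ 9/2 + 375.0ms (3/4)
6. 2625.0ms @ 21/4 + 375.0ms (3/4)
7. 3000.0ms @ 6 + 750.0ms (3/2)
8. 3750.0ms @ 15/2 + 750.0ms (3/2)
9. 4500.0ms @ 9 + 750.0ms (3/2)
10. 5250.0ms @ 21/2 + 750.0ms (3/2)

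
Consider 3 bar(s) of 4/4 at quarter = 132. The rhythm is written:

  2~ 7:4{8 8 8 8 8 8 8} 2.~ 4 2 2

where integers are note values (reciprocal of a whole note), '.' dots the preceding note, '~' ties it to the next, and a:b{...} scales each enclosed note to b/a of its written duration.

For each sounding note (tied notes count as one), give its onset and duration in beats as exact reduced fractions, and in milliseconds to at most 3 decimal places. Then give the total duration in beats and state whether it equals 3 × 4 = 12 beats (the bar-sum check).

1) 0.0ms=0b +1038.961ms=16/7b
2) 1038.961ms=16/7b +129.87ms=2/7b
3) 1168.831ms=18/7b +129.87ms=2/7b
4) 1298.701ms=20/7b +129.87ms=2/7b
5) 1428.571ms=22/7b +129.87ms=2/7b
6) 1558.442ms=24/7b +129.87ms=2/7b
7) 1688.312ms=26/7b +129.87ms=2/7b
8) 1818.182ms=4b +1818.182ms=4b
9) 3636.364ms=8b +909.091ms=2b
10) 4545.455ms=10b +909.091ms=2b
Σ=12b of 12 (132bpm 4/4) — PASS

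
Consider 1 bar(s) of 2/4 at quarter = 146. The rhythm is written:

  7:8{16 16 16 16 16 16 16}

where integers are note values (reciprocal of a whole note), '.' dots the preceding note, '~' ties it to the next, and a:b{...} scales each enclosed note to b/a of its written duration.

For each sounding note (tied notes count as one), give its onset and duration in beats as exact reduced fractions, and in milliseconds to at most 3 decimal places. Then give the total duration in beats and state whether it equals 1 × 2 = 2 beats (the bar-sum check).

1) 0.0ms=0b +117.417ms=2/7b
2) 117.417ms=2/7b +117.417ms=2/7b
3) 234.834ms=4/7b +117.417ms=2/7b
4) 352.25ms=6/7b +117.417ms=2/7b
5) 469.667ms=8/7b +117.417ms=2/7b
6) 587.084ms=10/7b +117.417ms=2/7b
7) 704.501ms=12/7b +117.417ms=2/7b
Σ=2b of 2 (146bpm 2/4) — PASS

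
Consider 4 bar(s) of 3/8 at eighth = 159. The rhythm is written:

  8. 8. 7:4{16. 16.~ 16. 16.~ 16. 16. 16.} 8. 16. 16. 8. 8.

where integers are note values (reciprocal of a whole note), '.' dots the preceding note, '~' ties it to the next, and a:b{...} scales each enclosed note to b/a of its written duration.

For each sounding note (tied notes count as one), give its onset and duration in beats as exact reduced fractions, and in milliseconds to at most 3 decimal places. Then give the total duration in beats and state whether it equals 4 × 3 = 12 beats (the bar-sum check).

1) 0.0ms=0b +566.038ms=3/2b
2) 566.038ms=3/2b +566.038ms=3/2b
3) 1132.075ms=3b +161.725ms=3/7b
4) 1293.801ms=24/7b +323.45ms=6/7b
5) 1617.251ms=30/7b +323.45ms=6/7b
6) 1940.701ms=36/7b +161.725ms=3/7b
7) 2102.426ms=39/7b +161.725ms=3/7b
8) 2264.151ms=6b +566.038ms=3/2b
9) 2830.189ms=15/2b +283.019ms=3/4b
10) 3113.208ms=33/4b +283.019ms=3/4b
11) 3396.226ms=9b +566.038ms=3/2b
12) 3962.264ms=21/2b +566.038ms=3/2b
Σ=12b of 12 (159bpm 3/8) — PASS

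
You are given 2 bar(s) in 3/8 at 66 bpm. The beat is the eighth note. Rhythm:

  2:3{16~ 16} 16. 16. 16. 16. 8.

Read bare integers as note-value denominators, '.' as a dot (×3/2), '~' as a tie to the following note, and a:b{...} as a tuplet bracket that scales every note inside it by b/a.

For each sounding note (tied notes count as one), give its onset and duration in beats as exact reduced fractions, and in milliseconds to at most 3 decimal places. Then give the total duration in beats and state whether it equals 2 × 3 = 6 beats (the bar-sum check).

1) 0.0ms=0b +1363.636ms=3/2b
2) 1363.636ms=3/2b +681.818ms=3/4b
3) 2045.455ms=9/4b +681.818ms=3/4b
4) 2727.273ms=3b +681.818ms=3/4b
5) 3409.091ms=15/4b +681.818ms=3/4b
6) 4090.909ms=9/2b +1363.636ms=3/2b
Σ=6b of 6 (66bpm 3/8) — PASS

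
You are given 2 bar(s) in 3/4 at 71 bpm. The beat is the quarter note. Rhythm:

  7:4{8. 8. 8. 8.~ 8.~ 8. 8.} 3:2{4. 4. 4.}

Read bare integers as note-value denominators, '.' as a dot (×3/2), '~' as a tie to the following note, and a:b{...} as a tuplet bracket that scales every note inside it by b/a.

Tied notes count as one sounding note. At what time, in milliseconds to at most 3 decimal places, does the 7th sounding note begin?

1. 0.0ms @ 0 + 362.173ms (3/7)
2. 362.173ms @ 3/7 + 362.173ms (3/7)
3. 724.346ms @ 6/7 + 362.173ms (3/7)
4. 1086.519ms @ 9/7 + 1086.519ms (9/7)
5. 2173.038ms @ 18/7 + 362.173ms (3/7)
6. 2535.211ms @ 3 + 845.07ms (1)
7. 3380.282ms @ 4 + 845.07ms (1)
8. 4225.352ms @ 5 + 845.07ms (1)

note 7 onset = 4b = 3380.282ms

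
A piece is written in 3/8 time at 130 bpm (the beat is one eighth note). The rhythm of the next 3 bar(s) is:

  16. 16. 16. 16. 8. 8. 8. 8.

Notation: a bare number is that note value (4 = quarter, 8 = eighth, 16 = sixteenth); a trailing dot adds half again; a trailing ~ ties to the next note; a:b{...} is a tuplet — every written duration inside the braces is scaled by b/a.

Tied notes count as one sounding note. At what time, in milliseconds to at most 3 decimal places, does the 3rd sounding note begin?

note 3 onset = 3/2b = 692.308ms

1. 0.0ms @ 0 + 346.154ms (3/4)
2. 346.154ms @ 3/4 + 346.154ms (3/4)
3. 692.308ms @ 3/2 + 346.154ms (3/4)
4. 1038.462ms @ 9/4 + 346.154ms (3/4)
5. 1384.615ms @ 3 + 692.308ms (3/2)
6. 2076.923ms @ 9/2 + 692.308ms (3/2)
7. 2769.231ms @ 6 + 692.308ms (3/2)
8. 3461.538ms @ 15/2 + 692.308ms (3/2)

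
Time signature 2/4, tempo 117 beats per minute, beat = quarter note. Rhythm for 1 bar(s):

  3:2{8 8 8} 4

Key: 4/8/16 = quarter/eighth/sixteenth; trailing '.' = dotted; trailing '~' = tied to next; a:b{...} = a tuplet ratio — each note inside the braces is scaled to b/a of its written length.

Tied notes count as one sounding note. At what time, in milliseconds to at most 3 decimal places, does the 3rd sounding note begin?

note 3 onset = 2/3b = 341.88ms

1. 0.0ms @ 0 + 170.94ms (1/3)
2. 170.94ms @ 1/3 + 170.94ms (1/3)
3. 341.88ms @ 2/3 + 170.94ms (1/3)
4. 512.821ms @ 1 + 512.821ms (1)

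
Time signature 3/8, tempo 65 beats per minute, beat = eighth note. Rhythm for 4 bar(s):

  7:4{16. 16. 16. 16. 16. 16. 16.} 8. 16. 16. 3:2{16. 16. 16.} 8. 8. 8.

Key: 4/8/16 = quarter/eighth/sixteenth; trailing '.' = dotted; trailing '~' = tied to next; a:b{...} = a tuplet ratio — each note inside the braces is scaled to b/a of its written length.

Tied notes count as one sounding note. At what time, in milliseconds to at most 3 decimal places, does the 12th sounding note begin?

1. 0.0ms @ 0 + 395.604ms (3/7)
2. 395.604ms @ 3/7 + 395.604ms (3/7)
3. 791.209ms @ 6/7 + 395.604ms (3/7)
4. 1186.813ms @ 9/7 + 395.604ms (3/7)
5. 1582.418ms @ 12/7 + 395.604ms (3/7)
6. 1978.022ms @ 15/7 + 395.604ms (3/7)
7. 2373.626ms @ 18/7 + 395.604ms (3/7)
8. 2769.231ms @ 3 + 1384.615ms (3/2)
9. 4153.846ms @ 9/2 + 692.308ms (3/4)
10. 4846.154ms @ 21/4 + 692.308ms (3/4)
11. 5538.462ms @ 6 + 461.538ms (1/2)
12. 6000.0ms @ 13/2 + 461.538ms (1/2)
13. 6461.538ms @ 7 + 461.538ms (1/2)
14. 6923.077ms @ 15/2 + 1384.615ms (3/2)
15. 8307.692ms @ 9 + 1384.615ms (3/2)
16. 9692.308ms @ 21/2 + 1384.615ms (3/2)

note 12 onset = 13/2b = 6000.0ms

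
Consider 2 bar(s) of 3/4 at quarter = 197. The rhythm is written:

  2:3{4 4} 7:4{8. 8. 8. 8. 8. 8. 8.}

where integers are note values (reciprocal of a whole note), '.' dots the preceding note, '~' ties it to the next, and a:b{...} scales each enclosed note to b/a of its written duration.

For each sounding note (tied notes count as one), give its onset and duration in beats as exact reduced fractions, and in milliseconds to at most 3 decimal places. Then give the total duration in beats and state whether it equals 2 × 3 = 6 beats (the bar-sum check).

1) 0.0ms=0b +456.853ms=3/2b
2) 456.853ms=3/2b +456.853ms=3/2b
3) 913.706ms=3b +130.529ms=3/7b
4) 1044.235ms=24/7b +130.529ms=3/7b
5) 1174.764ms=27/7b +130.529ms=3/7b
6) 1305.294ms=30/7b +130.529ms=3/7b
7) 1435.823ms=33/7b +130.529ms=3/7b
8) 1566.352ms=36/7b +130.529ms=3/7b
9) 1696.882ms=39/7b +130.529ms=3/7b
Σ=6b of 6 (197bpm 3/4) — PASS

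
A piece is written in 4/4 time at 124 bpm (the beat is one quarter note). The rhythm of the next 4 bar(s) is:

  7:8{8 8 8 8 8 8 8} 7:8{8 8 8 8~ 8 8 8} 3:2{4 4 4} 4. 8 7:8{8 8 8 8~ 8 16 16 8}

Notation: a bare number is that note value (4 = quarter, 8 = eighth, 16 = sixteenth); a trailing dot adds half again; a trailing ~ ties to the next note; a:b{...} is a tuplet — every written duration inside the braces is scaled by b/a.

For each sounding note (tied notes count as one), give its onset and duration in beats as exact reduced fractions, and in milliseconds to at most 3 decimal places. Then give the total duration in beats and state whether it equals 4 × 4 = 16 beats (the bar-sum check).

1) 0.0ms=0b +276.498ms=4/7b
2) 276.498ms=4/7b +276.498ms=4/7b
3) 552.995ms=8/7b +276.498ms=4/7b
4) 829.493ms=12/7b +276.498ms=4/7b
5) 1105.991ms=16/7b +276.498ms=4/7b
6) 1382.488ms=20/7b +276.498ms=4/7b
7) 1658.986ms=24/7b +276.498ms=4/7b
8) 1935.484ms=4b +276.498ms=4/7b
9) 2211.982ms=32/7b +276.498ms=4/7b
10) 2488.479ms=36/7b +276.498ms=4/7b
11) 2764.977ms=40/7b +552.995ms=8/7b
12) 3317.972ms=48/7b +276.498ms=4/7b
13) 3594.47ms=52/7b +276.498ms=4/7b
14) 3870.968ms=8b +322.581ms=2/3b
15) 4193.548ms=26/3b +322.581ms=2/3b
16) 4516.129ms=28/3b +322.581ms=2/3b
17) 4838.71ms=10b +725.806ms=3/2b
18) 5564.516ms=23/2b +241.935ms=1/2b
19) 5806.452ms=12b +276.498ms=4/7b
20) 6082.949ms=88/7b +276.498ms=4/7b
21) 6359.447ms=92/7b +276.498ms=4/7b
22) 6635.945ms=96/7b +552.995ms=8/7b
23) 7188.94ms=104/7b +138.249ms=2/7b
24) 7327.189ms=106/7b +138.249ms=2/7b
25) 7465.438ms=108/7b +276.498ms=4/7b
Σ=16b of 16 (124bpm 4/4) — PASS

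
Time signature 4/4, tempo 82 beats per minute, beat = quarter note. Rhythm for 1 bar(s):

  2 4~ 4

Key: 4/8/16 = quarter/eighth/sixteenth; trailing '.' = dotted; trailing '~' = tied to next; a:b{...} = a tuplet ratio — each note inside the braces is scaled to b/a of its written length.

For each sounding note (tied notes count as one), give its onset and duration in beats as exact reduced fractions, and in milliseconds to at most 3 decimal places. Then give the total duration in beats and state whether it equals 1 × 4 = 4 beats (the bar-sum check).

1) 0.0ms=0b +1463.415ms=2b
2) 1463.415ms=2b +1463.415ms=2b
Σ=4b of 4 (82bpm 4/4) — PASS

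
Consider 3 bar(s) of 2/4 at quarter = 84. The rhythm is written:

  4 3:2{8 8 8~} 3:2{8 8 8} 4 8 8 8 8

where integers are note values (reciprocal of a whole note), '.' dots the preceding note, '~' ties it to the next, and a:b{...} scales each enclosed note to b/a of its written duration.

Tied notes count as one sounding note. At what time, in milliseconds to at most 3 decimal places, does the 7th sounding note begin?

1. 0.0ms @ 0 + 714.286ms (1)
2. 714.286ms @ 1 + 238.095ms (1/3)
3. 952.381ms @ 4/3 + 238.095ms (1/3)
4. 1190.476ms @ 5/3 + 476.19ms (2/3)
5. 1666.667ms @ 7/3 + 238.095ms (1/3)
6. 1904.762ms @ 8/3 + 238.095ms (1/3)
7. 2142.857ms @ 3 + 714.286ms (1)
8. 2857.143ms @ 4 + 357.143ms (1/2)
9. 3214.286ms @ 9/2 + 357.143ms (1/2)
10. 3571.429ms @ 5 + 357.143ms (1/2)
11. 3928.571ms @ 11/2 + 357.143ms (1/2)

note 7 onset = 3b = 2142.857ms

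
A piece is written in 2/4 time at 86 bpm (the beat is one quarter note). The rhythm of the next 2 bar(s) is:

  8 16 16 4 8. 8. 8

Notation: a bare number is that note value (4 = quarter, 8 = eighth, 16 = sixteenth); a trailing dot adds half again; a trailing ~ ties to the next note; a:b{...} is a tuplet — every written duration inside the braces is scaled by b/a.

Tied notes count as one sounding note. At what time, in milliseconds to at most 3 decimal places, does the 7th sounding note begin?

note 7 onset = 7/2b = 2441.86ms

1. 0.0ms @ 0 + 348.837ms (1/2)
2. 348.837ms @ 1/2 + 174.419ms (1/4)
3. 523.256ms @ 3/4 + 174.419ms (1/4)
4. 697.674ms @ 1 + 697.674ms (1)
5. 1395.349ms @ 2 + 523.256ms (3/4)
6. 1918.605ms @ 11/4 + 523.256ms (3/4)
7. 2441.86ms @ 7/2 + 348.837ms (1/2)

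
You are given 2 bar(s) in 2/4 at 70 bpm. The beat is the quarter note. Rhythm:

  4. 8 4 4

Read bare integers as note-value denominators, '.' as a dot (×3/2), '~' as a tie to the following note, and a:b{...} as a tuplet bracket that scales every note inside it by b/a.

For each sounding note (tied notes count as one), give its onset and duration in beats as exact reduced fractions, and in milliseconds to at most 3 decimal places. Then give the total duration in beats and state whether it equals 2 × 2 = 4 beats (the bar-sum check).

1) 0.0ms=0b +1285.714ms=3/2b
2) 1285.714ms=3/2b +428.571ms=1/2b
3) 1714.286ms=2b +857.143ms=1b
4) 2571.429ms=3b +857.143ms=1b
Σ=4b of 4 (70bpm 2/4) — PASS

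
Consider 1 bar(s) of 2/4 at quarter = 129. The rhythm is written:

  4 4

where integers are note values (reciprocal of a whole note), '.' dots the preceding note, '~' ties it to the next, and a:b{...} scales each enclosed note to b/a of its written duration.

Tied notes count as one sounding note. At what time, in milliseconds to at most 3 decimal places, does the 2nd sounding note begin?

1. 0.0ms @ 0 + 465.116ms (1)
2. 465.116ms @ 1 + 465.116ms (1)

note 2 onset = 1b = 465.116ms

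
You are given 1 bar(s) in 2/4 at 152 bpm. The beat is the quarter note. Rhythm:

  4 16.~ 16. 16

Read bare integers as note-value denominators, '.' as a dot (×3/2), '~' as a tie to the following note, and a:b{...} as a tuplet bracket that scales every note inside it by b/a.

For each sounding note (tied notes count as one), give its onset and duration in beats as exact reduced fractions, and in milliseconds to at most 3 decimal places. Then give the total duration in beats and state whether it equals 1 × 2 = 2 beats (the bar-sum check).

1) 0.0ms=0b +394.737ms=1b
2) 394.737ms=1b +296.053ms=3/4b
3) 690.789ms=7/4b +98.684ms=1/4b
Σ=2b of 2 (152bpm 2/4) — PASS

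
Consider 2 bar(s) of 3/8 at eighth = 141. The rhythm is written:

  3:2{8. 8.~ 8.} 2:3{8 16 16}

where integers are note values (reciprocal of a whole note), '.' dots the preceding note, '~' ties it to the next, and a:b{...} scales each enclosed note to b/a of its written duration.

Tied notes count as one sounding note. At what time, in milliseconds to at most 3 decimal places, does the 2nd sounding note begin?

note 2 onset = 1b = 425.532ms

1. 0.0ms @ 0 + 425.532ms (1)
2. 425.532ms @ 1 + 851.064ms (2)
3. 1276.596ms @ 3 + 638.298ms (3/2)
4. 1914.894ms @ 9/2 + 319.149ms (3/4)
5. 2234.043ms @ 21/4 + 319.149ms (3/4)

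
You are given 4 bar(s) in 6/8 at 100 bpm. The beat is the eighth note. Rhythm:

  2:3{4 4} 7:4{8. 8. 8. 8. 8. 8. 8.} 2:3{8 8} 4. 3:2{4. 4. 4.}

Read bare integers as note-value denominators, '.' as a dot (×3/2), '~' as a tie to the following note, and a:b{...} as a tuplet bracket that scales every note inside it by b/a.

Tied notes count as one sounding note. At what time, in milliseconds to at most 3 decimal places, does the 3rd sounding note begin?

1. 0.0ms @ 0 + 1800.0ms (3)
2. 1800.0ms @ 3 + 1800.0ms (3)
3. 3600.0ms @ 6 + 514.286ms (6/7)
4. 4114.286ms @ 48/7 + 514.286ms (6/7)
5. 4628.571ms @ 54/7 + 514.286ms (6/7)
6. 5142.857ms @ 60/7 + 514.286ms (6/7)
7. 5657.143ms @ 66/7 + 514.286ms (6/7)
8. 6171.429ms @ 72/7 + 514.286ms (6/7)
9. 6685.714ms @ 78/7 + 514.286ms (6/7)
10. 7200.0ms @ 12 + 900.0ms (3/2)
11. 8100.0ms @ 27/2 + 900.0ms (3/2)
12. 9000.0ms @ 15 + 1800.0ms (3)
13. 10800.0ms @ 18 + 1200.0ms (2)
14. 12000.0ms @ 20 + 1200.0ms (2)
15. 13200.0ms @ 22 + 1200.0ms (2)

note 3 onset = 6b = 3600.0ms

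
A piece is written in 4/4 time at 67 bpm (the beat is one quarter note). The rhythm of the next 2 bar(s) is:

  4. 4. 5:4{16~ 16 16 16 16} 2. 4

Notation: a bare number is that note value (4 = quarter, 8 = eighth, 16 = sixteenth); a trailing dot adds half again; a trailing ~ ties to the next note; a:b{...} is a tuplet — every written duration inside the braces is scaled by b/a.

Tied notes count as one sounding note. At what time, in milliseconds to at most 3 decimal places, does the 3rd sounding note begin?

1. 0.0ms @ 0 + 1343.284ms (3/2)
2. 1343.284ms @ 3/2 + 1343.284ms (3/2)
3. 2686.567ms @ 3 + 358.209ms (2/5)
4. 3044.776ms @ 17/5 + 179.104ms (1/5)
5. 3223.881ms @ 18/5 + 179.104ms (1/5)
6. 3402.985ms @ 19/5 + 179.104ms (1/5)
7. 3582.09ms @ 4 + 2686.567ms (3)
8. 6268.657ms @ 7 + 895.522ms (1)

note 3 onset = 3b = 2686.567ms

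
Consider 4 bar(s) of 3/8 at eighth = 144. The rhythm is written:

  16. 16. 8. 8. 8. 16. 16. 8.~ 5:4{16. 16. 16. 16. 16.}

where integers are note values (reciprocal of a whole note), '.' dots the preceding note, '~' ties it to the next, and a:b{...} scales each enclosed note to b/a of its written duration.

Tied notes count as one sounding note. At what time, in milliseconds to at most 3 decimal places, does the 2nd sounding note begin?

note 2 onset = 3/4b = 312.5ms

1. 0.0ms @ 0 + 312.5ms (3/4)
2. 312.5ms @ 3/4 + 312.5ms (3/4)
3. 625.0ms @ 3/2 + 625.0ms (3/2)
4. 1250.0ms @ 3 + 625.0ms (3/2)
5. 1875.0ms @ 9/2 + 625.0ms (3/2)
6. 2500.0ms @ 6 + 312.5ms (3/4)
7. 2812.5ms @ 27/4 + 312.5ms (3/4)
8. 3125.0ms @ 15/2 + 875.0ms (21/10)
9. 4000.0ms @ 48/5 + 250.0ms (3/5)
10. 4250.0ms @ 51/5 + 250.0ms (3/5)
11. 4500.0ms @ 54/5 + 250.0ms (3/5)
12. 4750.0ms @ 57/5 + 250.0ms (3/5)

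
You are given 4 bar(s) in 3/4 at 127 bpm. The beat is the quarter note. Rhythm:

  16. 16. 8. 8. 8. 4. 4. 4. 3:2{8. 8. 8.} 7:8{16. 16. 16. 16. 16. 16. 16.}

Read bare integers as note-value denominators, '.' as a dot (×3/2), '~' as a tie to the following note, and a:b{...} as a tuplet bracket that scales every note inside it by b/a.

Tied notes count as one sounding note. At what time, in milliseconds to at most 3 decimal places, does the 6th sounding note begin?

1. 0.0ms @ 0 + 177.165ms (3/8)
2. 177.165ms @ 3/8 + 177.165ms (3/8)
3. 354.331ms @ 3/4 + 354.331ms (3/4)
4. 708.661ms @ 3/2 + 354.331ms (3/4)
5. 1062.992ms @ 9/4 + 354.331ms (3/4)
6. 1417.323ms @ 3 + 708.661ms (3/2)
7. 2125.984ms @ 9/2 + 708.661ms (3/2)
8. 2834.646ms @ 6 + 708.661ms (3/2)
9. 3543.307ms @ 15/2 + 236.22ms (1/2)
10. 3779.528ms @ 8 + 236.22ms (1/2)
11. 4015.748ms @ 17/2 + 236.22ms (1/2)
12. 4251.969ms @ 9 + 202.475ms (3/7)
13. 4454.443ms @ 66/7 + 202.475ms (3/7)
14. 4656.918ms @ 69/7 + 202.475ms (3/7)
15. 4859.393ms @ 72/7 + 202.475ms (3/7)
16. 5061.867ms @ 75/7 + 202.475ms (3/7)
17. 5264.342ms @ 78/7 + 202.475ms (3/7)
18. 5466.817ms @ 81/7 + 202.475ms (3/7)

note 6 onset = 3b = 1417.323ms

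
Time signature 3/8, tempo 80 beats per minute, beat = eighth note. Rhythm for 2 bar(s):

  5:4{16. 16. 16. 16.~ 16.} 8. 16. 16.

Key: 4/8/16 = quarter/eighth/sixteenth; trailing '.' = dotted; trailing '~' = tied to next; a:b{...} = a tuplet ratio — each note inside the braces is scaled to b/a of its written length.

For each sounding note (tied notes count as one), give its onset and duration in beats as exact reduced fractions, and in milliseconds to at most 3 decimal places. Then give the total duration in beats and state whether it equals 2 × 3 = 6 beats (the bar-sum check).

1) 0.0ms=0b +450.0ms=3/5b
2) 450.0ms=3/5b +450.0ms=3/5b
3) 900.0ms=6/5b +450.0ms=3/5b
4) 1350.0ms=9/5b +900.0ms=6/5b
5) 2250.0ms=3b +1125.0ms=3/2b
6) 3375.0ms=9/2b +562.5ms=3/4b
7) 3937.5ms=21/4b +562.5ms=3/4b
Σ=6b of 6 (80bpm 3/8) — PASS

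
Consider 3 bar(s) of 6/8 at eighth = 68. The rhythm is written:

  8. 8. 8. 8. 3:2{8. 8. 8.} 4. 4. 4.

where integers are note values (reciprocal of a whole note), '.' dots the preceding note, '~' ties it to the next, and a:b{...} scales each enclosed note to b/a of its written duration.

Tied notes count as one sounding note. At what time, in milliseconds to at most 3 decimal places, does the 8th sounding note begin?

note 8 onset = 9b = 7941.176ms

1. 0.0ms @ 0 + 1323.529ms (3/2)
2. 1323.529ms @ 3/2 + 1323.529ms (3/2)
3. 2647.059ms @ 3 + 1323.529ms (3/2)
4. 3970.588ms @ 9/2 + 1323.529ms (3/2)
5. 5294.118ms @ 6 + 882.353ms (1)
6. 6176.471ms @ 7 + 882.353ms (1)
7. 7058.824ms @ 8 + 882.353ms (1)
8. 7941.176ms @ 9 + 2647.059ms (3)
9. 10588.235ms @ 12 + 2647.059ms (3)
10. 13235.294ms @ 15 + 2647.059ms (3)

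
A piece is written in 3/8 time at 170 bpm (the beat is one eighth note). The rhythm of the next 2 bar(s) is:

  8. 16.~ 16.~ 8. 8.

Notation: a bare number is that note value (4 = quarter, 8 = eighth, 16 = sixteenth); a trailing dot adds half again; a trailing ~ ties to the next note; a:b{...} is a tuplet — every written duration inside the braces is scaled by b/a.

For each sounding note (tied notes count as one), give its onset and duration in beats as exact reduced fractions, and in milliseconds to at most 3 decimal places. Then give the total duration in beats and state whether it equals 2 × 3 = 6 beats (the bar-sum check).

1) 0.0ms=0b +529.412ms=3/2b
2) 529.412ms=3/2b +1058.824ms=3b
3) 1588.235ms=9/2b +529.412ms=3/2b
Σ=6b of 6 (170bpm 3/8) — PASS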